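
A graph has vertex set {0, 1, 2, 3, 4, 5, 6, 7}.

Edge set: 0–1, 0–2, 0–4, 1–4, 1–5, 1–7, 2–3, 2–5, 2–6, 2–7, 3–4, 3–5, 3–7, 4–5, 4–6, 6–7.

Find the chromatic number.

3

2, 6, 7 are pairwise adjacent, so at least 3 colors are needed.
3 colors suffice: 0=blue, 1=green, 2=red, 3=green, 4=red, 5=blue, 6=green, 7=blue. No two adjacent vertices share a color.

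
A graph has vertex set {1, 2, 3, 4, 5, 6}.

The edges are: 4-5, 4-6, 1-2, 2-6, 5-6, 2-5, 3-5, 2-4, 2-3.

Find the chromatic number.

4

2, 4, 5, 6 are mutually adjacent (a clique of size 4), so at least 4 colors are needed.
One proper 4-coloring: 1=b, 2=a, 3=c, 4=c, 5=b, 6=d. Each edge has distinct colors on its endpoints.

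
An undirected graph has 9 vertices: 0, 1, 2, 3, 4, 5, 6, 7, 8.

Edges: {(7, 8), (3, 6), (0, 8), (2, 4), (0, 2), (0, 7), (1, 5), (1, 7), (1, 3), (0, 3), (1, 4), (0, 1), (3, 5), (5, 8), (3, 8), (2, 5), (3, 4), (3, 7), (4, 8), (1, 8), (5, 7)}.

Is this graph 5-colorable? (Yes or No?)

Yes

The chromatic number is 5. 0, 1, 3, 7, 8 are mutually adjacent (a clique of size 5), so at least 5 colors are needed.
5 colors suffice: color red → {2, 3}; color blue → {1, 6}; color green → {8}; color yellow → {0, 4, 5}; color purple → {7}.
That is already a proper 5-coloring.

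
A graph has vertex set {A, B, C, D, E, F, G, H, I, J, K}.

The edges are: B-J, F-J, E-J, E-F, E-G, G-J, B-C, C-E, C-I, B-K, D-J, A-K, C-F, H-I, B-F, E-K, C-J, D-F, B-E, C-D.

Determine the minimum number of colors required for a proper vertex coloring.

5

B, C, E, F, J form a clique, so at least 5 colors are needed.
A valid assignment using 5 colors: A=2, B=5, C=1, D=2, E=2, F=4, G=1, H=1, I=2, J=3, K=1. Every edge joins two different colors.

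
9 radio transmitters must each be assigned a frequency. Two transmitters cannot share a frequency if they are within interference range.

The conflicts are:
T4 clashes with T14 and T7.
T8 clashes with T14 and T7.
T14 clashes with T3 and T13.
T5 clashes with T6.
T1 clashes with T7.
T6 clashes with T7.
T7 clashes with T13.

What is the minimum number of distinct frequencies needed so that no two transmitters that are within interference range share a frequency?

T14 and T3 conflict, so at least 2 frequencies are needed.
A valid assignment using 2 frequencies: T4=2, T8=2, T14=1, T5=1, T1=2, T3=2, T6=2, T7=1, T13=2. Each listed conflict is separated.

2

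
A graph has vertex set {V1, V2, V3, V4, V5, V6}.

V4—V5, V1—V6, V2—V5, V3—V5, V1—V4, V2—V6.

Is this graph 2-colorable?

No

The cycle V6-V2-V5-V4-V1-V6 has odd length 5, so it cannot be 2-colored; at least 3 colors are needed.
So 2 colors are not enough.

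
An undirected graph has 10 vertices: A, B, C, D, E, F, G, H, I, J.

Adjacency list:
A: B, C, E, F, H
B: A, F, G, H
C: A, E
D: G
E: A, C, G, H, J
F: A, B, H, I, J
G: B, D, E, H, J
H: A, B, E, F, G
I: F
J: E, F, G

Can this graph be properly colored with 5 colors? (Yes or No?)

Yes

The chromatic number is 4. A, B, F, H form a clique, so at least 4 colors are needed.
One proper 4-coloring: A=3, B=4, C=2, D=1, E=1, F=1, G=3, H=2, I=2, J=2.
Since 5 ≥ 4, a proper 5-coloring certainly exists.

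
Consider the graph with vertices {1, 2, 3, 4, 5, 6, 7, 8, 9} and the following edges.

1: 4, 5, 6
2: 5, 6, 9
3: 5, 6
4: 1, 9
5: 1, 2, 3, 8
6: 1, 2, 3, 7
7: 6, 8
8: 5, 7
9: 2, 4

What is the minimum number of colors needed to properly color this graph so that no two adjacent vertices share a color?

The cycle 5-1-6-7-8-5 has odd length 5, so it cannot be 2-colored; at least 3 colors are needed.
3 colors suffice: 1=blue, 2=blue, 3=blue, 4=red, 5=red, 6=red, 7=blue, 8=green, 9=green. Every edge joins two different colors.

3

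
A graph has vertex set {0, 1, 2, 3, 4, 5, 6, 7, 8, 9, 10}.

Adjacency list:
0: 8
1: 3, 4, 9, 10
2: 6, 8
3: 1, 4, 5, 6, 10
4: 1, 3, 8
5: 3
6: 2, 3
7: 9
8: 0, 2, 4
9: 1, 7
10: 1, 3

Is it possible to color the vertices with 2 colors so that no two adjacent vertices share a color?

No

1, 3, 4 form a triangle, so at least 3 colors are needed.
So 2 colors are not enough.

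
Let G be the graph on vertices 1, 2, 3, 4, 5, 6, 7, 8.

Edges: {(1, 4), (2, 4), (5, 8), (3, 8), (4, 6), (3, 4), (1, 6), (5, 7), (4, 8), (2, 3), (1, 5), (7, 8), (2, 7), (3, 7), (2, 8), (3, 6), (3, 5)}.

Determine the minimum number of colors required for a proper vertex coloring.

2, 3, 4, 8 are mutually adjacent (a clique of size 4), so at least 4 colors are needed.
4 colors suffice: color red → {1, 3}; color blue → {4, 7}; color green → {6, 8}; color yellow → {2, 5}. Each edge has distinct colors on its endpoints.

4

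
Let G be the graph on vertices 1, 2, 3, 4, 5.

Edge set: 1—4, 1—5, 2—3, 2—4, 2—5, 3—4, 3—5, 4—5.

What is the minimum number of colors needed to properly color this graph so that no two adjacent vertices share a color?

4

2, 3, 4, 5 are mutually adjacent (a clique of size 4), so at least 4 colors are needed.
4 colors suffice: color a → {4}; color b → {5}; color c → {1, 2}; color d → {3}. Each edge has distinct colors on its endpoints.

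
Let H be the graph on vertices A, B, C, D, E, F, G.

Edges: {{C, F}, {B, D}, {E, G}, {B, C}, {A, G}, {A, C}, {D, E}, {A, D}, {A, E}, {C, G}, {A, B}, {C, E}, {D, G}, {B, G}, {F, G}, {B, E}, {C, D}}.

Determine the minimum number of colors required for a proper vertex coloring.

A, B, C, D, E, G are pairwise adjacent (a clique of size 6), so at least 6 colors are needed.
6 colors suffice: A=6, B=5, C=2, D=4, E=3, F=3, G=1. Each edge has distinct colors on its endpoints.

6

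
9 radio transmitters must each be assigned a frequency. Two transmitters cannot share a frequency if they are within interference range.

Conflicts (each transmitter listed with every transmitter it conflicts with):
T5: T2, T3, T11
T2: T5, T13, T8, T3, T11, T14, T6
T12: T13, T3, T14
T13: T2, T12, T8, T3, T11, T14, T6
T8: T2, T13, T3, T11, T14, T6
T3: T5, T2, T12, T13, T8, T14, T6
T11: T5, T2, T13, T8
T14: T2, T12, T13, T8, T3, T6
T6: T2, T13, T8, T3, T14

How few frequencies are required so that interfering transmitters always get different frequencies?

T2, T13, T8, T3, T14, T6 pairwise conflict, so at least 6 frequencies are needed.
6 frequencies suffice: frequency 1 → {T3, T11}; frequency 2 → {T5, T13}; frequency 3 → {T2, T12}; frequency 4 → {T14}; frequency 5 → {T8}; frequency 6 → {T6}. Every pair that conflicts lands in different frequencies.

6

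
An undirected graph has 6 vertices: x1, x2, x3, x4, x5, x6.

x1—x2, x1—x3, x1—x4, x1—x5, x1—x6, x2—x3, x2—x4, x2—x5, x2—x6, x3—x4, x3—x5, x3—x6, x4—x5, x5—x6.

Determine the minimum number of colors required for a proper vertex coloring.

5

x1, x2, x3, x4, x5 are pairwise adjacent (a clique of size 5), so at least 5 colors are needed.
5 colors suffice: color 1 → {x5}; color 2 → {x3}; color 3 → {x2}; color 4 → {x1}; color 5 → {x4, x6}. Every edge joins two different colors.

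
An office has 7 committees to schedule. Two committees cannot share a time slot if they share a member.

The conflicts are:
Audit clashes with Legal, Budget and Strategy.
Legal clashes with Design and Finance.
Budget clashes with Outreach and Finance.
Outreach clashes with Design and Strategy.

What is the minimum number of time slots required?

The cycle Outreach-Strategy-Audit-Legal-Design-Outreach has odd length 5, so it cannot be 2-colored; at least 3 time slots are needed.
A valid assignment using 3 time slots: Audit=1, Legal=2, Budget=2, Outreach=1, Design=3, Finance=1, Strategy=2. Every pair that conflicts lands in different time slots.

3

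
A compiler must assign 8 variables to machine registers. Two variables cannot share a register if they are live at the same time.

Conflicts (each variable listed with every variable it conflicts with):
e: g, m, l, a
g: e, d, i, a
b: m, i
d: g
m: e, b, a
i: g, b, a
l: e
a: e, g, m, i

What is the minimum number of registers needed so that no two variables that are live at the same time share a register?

3

e, m, a all conflict with each other, so at least 3 registers are needed.
3 registers suffice: e=1, g=2, b=3, d=1, m=2, i=1, l=2, a=3. No two conflicting variables share a register.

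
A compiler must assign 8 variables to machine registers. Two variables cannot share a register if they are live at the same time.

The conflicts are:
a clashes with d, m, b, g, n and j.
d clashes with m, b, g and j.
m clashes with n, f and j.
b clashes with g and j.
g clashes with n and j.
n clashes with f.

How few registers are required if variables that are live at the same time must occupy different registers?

a, d, b, g, j pairwise conflict, so at least 5 registers are needed.
5 registers suffice: a=1, d=2, m=3, b=5, g=3, n=2, f=1, j=4. Each listed conflict is separated.

5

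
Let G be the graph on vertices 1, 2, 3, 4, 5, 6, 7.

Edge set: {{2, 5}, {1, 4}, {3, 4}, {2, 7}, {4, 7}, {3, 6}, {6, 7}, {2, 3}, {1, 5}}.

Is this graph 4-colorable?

Yes

The chromatic number is 3. The cycle 1-4-3-2-5-1 has odd length 5, so it cannot be 2-colored; at least 3 colors are needed.
3 colors suffice: color red → {1, 3, 7}; color blue → {2, 4, 6}; color green → {5}.
Since 4 ≥ 3, a proper 4-coloring certainly exists.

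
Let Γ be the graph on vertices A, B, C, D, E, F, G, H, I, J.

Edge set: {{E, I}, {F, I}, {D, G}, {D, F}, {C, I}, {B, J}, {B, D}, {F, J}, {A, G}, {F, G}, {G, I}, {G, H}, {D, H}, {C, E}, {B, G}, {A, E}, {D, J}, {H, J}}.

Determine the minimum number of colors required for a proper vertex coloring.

3

C, E, I are mutually adjacent, so at least 3 colors are needed.
3 colors suffice: color 1 → {E, G, J}; color 2 → {A, D, I}; color 3 → {B, C, F, H}. Every edge joins two different colors.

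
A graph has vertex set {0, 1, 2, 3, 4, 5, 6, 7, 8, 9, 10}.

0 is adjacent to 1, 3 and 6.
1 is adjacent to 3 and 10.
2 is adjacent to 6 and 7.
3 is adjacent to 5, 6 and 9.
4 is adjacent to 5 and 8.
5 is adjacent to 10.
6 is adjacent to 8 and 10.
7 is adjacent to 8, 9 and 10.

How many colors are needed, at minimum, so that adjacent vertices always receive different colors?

3

0, 1, 3 form a triangle, so at least 3 colors are needed.
3 colors suffice: color red → {3, 4, 7}; color blue → {1, 5, 6, 9}; color green → {0, 2, 8, 10}. No two adjacent vertices share a color.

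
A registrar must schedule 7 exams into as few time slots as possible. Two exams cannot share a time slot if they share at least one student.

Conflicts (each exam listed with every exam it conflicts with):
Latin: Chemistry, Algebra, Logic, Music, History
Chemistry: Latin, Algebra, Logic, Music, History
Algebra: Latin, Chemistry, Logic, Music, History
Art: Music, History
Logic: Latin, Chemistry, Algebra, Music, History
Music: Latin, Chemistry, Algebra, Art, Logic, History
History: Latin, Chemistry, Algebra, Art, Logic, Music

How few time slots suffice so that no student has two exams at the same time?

Latin, Chemistry, Algebra, Logic, Music, History pairwise conflict, so at least 6 time slots are needed.
6 time slots suffice: time slot 1 → {Music}; time slot 2 → {History}; time slot 3 → {Chemistry, Art}; time slot 4 → {Algebra}; time slot 5 → {Logic}; time slot 6 → {Latin}. Each listed conflict is separated.

6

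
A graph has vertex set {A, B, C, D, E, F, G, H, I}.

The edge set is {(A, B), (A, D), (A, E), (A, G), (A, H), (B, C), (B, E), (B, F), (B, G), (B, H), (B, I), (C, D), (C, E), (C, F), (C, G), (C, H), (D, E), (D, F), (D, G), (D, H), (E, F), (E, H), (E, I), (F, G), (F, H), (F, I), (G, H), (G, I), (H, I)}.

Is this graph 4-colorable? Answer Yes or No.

No

B, C, E, F, H form a clique, so at least 5 colors are needed.
So 4 colors are not enough.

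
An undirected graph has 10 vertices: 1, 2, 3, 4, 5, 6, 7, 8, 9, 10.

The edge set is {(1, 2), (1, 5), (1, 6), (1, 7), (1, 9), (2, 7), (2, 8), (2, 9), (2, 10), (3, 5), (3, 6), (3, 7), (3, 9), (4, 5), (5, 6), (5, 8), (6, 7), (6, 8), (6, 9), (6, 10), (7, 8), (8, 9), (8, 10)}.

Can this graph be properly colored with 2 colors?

1, 2, 7 form a triangle, so at least 3 colors are needed.
So 2 colors are not enough.

No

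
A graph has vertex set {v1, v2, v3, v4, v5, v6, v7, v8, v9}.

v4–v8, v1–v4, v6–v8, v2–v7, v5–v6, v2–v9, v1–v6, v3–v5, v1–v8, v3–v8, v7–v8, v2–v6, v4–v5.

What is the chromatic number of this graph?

3

v1, v6, v8 are mutually adjacent, so at least 3 colors are needed.
3 colors suffice: v1=green, v2=red, v3=blue, v4=blue, v5=red, v6=blue, v7=blue, v8=red, v9=blue. Every edge joins two different colors.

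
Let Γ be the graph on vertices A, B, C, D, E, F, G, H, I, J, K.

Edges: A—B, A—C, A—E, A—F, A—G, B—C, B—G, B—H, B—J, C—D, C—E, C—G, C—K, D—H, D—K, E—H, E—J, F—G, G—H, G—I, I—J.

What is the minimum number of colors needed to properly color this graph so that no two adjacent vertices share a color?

A, B, C, G form a clique, so at least 4 colors are needed.
4 colors suffice: A=3, B=4, C=2, D=1, E=1, F=2, G=1, H=2, I=3, J=2, K=3. Every edge joins two different colors.

4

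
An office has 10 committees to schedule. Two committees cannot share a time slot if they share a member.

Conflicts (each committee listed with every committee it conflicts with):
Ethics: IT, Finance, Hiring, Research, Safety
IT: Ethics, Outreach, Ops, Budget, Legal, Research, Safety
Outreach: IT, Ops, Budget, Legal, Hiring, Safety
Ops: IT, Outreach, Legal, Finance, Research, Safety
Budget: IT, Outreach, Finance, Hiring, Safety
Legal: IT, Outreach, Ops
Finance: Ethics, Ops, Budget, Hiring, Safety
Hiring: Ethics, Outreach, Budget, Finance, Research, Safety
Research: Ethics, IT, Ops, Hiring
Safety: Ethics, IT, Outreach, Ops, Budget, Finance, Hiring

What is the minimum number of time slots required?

4

IT, Outreach, Ops, Safety are mutually in conflict, so at least 4 time slots are needed.
4 time slots suffice: time slot 1 → {Legal, Research, Safety}; time slot 2 → {IT, Hiring}; time slot 3 → {Ethics, Ops, Budget}; time slot 4 → {Outreach, Finance}. No two conflicting committees share a time slot.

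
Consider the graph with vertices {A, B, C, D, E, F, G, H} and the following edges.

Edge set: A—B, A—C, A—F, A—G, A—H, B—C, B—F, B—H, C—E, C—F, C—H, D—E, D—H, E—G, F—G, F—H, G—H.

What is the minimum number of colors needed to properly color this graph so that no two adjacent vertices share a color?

5

A, B, C, F, H are mutually adjacent (a clique of size 5), so at least 5 colors are needed.
5 colors suffice: color 1 → {E, H}; color 2 → {A, D}; color 3 → {F}; color 4 → {C, G}; color 5 → {B}. Each edge has distinct colors on its endpoints.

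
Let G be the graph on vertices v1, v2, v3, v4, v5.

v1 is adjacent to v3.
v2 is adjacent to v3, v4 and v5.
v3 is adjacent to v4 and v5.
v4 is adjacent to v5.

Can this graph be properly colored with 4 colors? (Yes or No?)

Yes

The chromatic number is 4. v2, v3, v4, v5 form a clique, so at least 4 colors are needed.
4 colors suffice: v1=2, v2=2, v3=1, v4=4, v5=3.
That is already a proper 4-coloring.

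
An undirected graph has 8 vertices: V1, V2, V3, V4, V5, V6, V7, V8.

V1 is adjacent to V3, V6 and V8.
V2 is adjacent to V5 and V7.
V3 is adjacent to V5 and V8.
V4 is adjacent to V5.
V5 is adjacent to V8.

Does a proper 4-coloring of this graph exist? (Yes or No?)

Yes

The chromatic number is 3. V3, V5, V8 are mutually adjacent, so at least 3 colors are needed.
A valid assignment using 3 colors: V1=1, V2=2, V3=3, V4=2, V5=1, V6=2, V7=1, V8=2.
Since 4 ≥ 3, a proper 4-coloring certainly exists.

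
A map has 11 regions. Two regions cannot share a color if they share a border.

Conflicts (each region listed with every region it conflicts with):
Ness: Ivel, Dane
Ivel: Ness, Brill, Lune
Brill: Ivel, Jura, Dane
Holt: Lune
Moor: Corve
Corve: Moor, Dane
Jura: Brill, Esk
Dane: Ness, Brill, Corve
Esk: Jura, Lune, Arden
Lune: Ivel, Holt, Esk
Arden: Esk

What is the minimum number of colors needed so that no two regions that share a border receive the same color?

The cycle Lune-Ivel-Brill-Jura-Esk-Lune has odd length 5, so it cannot be 2-colored; at least 3 colors are needed.
3 colors suffice: color 1 → {Ivel, Holt, Moor, Dane, Esk}; color 2 → {Ness, Brill, Corve, Lune, Arden}; color 3 → {Jura}. No two conflicting regions share a color.

3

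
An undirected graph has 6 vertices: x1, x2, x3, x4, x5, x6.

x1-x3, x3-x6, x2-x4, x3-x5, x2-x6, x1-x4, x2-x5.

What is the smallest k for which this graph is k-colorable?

The cycle x1-x4-x2-x6-x3-x1 has odd length 5, so it cannot be 2-colored; at least 3 colors are needed.
3 colors suffice: color 1 → {x2, x3}; color 2 → {x4, x5, x6}; color 3 → {x1}. Every edge joins two different colors.

3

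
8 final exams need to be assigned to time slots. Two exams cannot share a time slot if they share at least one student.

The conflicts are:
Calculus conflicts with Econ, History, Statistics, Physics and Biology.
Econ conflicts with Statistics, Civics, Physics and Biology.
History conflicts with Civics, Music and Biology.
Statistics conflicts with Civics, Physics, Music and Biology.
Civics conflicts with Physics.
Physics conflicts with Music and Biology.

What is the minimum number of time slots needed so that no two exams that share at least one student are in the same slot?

Calculus, Econ, Statistics, Physics, Biology all conflict with each other, so at least 5 time slots are needed.
5 time slots suffice: time slot 1 → {History, Statistics}; time slot 2 → {Physics}; time slot 3 → {Econ, Music}; time slot 4 → {Civics, Biology}; time slot 5 → {Calculus}. Every pair that conflicts lands in different time slots.

5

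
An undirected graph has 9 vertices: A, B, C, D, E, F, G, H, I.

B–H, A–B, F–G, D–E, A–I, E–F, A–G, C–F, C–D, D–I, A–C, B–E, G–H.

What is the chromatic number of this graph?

The cycle F-E-B-H-G-F has odd length 5, so it cannot be 2-colored; at least 3 colors are needed.
3 colors suffice: A=red, B=blue, C=blue, D=red, E=green, F=red, G=blue, H=red, I=blue. Every edge joins two different colors.

3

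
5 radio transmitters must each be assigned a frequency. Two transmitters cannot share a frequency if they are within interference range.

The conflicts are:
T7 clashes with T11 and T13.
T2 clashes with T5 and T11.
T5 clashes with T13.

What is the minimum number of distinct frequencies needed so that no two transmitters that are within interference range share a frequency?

3

The cycle T7-T11-T2-T5-T13-T7 has odd length 5, so it cannot be 2-colored; at least 3 frequencies are needed.
3 frequencies suffice: frequency 1 → {T2, T13}; frequency 2 → {T5, T11}; frequency 3 → {T7}. No two conflicting transmitters share a frequency.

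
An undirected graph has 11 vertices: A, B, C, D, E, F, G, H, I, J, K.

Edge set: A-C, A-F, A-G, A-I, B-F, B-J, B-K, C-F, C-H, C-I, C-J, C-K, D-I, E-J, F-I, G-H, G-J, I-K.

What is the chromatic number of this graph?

A, C, F, I form a clique, so at least 4 colors are needed.
4 colors suffice: color red → {B, C, D, E, G}; color blue → {H, I, J}; color green → {F, K}; color yellow → {A}. Every edge joins two different colors.

4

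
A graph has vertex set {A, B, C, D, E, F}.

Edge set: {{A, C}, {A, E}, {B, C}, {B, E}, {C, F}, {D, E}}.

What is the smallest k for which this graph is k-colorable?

D and E are adjacent, so at least 2 colors are needed.
2 colors suffice: color 1 → {C, E}; color 2 → {A, B, D, F}. No two adjacent vertices share a color.

2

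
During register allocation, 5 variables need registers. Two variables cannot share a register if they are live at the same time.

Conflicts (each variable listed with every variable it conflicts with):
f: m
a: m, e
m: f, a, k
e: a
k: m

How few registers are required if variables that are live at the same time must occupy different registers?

a and e conflict, so at least 2 registers are needed.
2 registers suffice: register 1 → {m, e}; register 2 → {f, a, k}. No two conflicting variables share a register.

2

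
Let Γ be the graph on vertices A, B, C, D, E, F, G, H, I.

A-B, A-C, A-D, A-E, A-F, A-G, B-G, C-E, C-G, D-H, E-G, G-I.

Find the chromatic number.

A, C, E, G are mutually adjacent (a clique of size 4), so at least 4 colors are needed.
A valid assignment using 4 colors: A=red, B=green, C=green, D=blue, E=yellow, F=blue, G=blue, H=red, I=red. Every edge joins two different colors.

4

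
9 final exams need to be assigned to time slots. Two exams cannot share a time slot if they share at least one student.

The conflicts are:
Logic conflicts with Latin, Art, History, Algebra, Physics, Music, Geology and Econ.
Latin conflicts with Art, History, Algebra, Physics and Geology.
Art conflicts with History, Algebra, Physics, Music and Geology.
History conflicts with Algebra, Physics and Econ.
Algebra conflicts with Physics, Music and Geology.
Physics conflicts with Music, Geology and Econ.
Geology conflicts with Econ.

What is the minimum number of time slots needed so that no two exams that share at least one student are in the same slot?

6

Logic, Latin, Art, Algebra, Physics, Geology pairwise conflict, so at least 6 time slots are needed.
Using 6 time slots: Logic=2, Latin=6, Art=3, History=5, Algebra=4, Physics=1, Music=5, Geology=5, Econ=3. Each listed conflict is separated.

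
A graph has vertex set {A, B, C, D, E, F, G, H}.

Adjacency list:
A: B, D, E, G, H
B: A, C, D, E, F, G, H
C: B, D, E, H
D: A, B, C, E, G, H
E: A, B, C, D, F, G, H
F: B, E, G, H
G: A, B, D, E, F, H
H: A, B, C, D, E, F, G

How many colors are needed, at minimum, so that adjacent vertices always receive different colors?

A, B, D, E, G, H form a clique, so at least 6 colors are needed.
A valid assignment using 6 colors: A=6, B=3, C=4, D=5, E=2, F=5, G=4, H=1. Every edge joins two different colors.

6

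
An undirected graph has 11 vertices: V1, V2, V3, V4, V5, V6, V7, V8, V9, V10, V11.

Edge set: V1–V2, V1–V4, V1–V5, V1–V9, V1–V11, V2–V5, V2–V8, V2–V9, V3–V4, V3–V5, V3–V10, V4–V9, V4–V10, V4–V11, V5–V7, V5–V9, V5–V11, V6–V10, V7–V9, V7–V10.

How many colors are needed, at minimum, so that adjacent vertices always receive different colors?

4

V1, V2, V5, V9 are mutually adjacent (a clique of size 4), so at least 4 colors are needed.
One proper 4-coloring: V1=B, V2=Y, V3=G, V4=R, V5=R, V6=R, V7=Y, V8=R, V9=G, V10=B, V11=G. No two adjacent vertices share a color.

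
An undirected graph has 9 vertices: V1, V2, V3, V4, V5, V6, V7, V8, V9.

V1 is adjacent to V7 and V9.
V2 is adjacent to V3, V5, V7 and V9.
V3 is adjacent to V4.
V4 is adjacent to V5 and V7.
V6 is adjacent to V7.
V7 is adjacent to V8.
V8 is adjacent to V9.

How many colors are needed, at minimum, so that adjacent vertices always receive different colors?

V2 and V3 are adjacent, so at least 2 colors are needed.
2 colors suffice: color 1 → {V3, V5, V7, V9}; color 2 → {V1, V2, V4, V6, V8}. No two adjacent vertices share a color.

2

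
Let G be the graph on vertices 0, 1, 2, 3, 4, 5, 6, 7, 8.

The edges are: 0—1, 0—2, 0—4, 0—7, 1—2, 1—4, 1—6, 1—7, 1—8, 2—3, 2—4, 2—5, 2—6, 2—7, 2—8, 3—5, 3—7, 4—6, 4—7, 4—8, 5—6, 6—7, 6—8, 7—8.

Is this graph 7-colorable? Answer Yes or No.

Yes

The chromatic number is 6. 1, 2, 4, 6, 7, 8 are mutually adjacent (a clique of size 6), so at least 6 colors are needed.
6 colors suffice: color red → {2}; color blue → {5, 7}; color green → {1, 3}; color yellow → {4}; color purple → {0, 6}; color orange → {8}.
Since 7 ≥ 6, a proper 7-coloring certainly exists.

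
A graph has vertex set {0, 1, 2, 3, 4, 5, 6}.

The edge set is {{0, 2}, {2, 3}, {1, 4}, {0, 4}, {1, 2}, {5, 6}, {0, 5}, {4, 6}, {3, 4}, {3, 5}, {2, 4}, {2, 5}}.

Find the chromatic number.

0, 2, 5 are pairwise adjacent, so at least 3 colors are needed.
3 colors suffice: color red → {2, 6}; color blue → {4, 5}; color green → {0, 1, 3}. Each edge has distinct colors on its endpoints.

3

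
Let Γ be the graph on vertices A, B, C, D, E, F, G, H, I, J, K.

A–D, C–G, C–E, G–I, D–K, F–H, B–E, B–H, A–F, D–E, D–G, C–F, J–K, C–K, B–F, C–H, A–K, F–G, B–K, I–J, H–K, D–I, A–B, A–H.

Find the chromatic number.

4

A, B, H, K form a clique, so at least 4 colors are needed.
A valid assignment using 4 colors: A=green, B=blue, C=blue, D=blue, E=red, F=red, G=green, H=yellow, I=red, J=blue, K=red. No two adjacent vertices share a color.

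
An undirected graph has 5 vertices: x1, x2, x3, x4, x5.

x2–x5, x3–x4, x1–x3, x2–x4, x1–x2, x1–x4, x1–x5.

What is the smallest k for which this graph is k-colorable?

x1, x3, x4 are mutually adjacent, so at least 3 colors are needed.
A valid assignment using 3 colors: x1=1, x2=3, x3=3, x4=2, x5=2. No two adjacent vertices share a color.

3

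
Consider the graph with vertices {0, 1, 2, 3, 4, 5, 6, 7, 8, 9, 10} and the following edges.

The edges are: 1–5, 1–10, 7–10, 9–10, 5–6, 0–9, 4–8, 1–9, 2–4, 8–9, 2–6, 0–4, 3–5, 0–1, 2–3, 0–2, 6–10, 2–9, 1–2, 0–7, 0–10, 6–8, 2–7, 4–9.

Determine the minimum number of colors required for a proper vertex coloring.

0, 1, 9, 10 form a clique, so at least 4 colors are needed.
One proper 4-coloring: 0=b, 1=d, 2=a, 3=b, 4=d, 5=a, 6=b, 7=c, 8=a, 9=c, 10=a. Each edge has distinct colors on its endpoints.

4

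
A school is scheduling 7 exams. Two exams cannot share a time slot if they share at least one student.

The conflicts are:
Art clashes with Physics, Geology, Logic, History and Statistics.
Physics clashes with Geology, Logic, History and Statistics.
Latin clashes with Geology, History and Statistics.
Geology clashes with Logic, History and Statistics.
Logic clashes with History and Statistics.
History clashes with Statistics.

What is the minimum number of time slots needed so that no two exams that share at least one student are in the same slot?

6

Art, Physics, Geology, Logic, History, Statistics pairwise conflict, so at least 6 time slots are needed.
6 time slots suffice: time slot 1 → {History}; time slot 2 → {Statistics}; time slot 3 → {Geology}; time slot 4 → {Physics, Latin}; time slot 5 → {Art}; time slot 6 → {Logic}. Every pair that conflicts lands in different time slots.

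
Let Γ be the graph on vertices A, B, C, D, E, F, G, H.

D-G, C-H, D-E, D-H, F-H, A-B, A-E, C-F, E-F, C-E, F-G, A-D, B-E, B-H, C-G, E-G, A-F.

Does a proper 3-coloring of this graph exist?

No

C, E, F, G are mutually adjacent (a clique of size 4), so at least 4 colors are needed.
So 3 colors are not enough.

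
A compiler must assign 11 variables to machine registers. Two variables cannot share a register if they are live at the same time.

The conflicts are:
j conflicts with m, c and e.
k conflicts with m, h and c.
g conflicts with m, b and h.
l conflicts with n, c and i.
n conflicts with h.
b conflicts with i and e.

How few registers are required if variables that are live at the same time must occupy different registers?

The cycle g-m-j-e-b-g has odd length 5, so it cannot be 2-colored; at least 3 registers are needed.
3 registers suffice: j=1, k=3, g=3, l=1, n=2, m=2, b=1, h=1, c=2, i=2, e=2. Every pair that conflicts lands in different registers.

3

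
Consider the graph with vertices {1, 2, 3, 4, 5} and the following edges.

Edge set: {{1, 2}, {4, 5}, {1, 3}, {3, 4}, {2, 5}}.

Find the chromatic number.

3

The cycle 5-2-1-3-4-5 has odd length 5, so it cannot be 2-colored; at least 3 colors are needed.
3 colors suffice: color a → {1, 4}; color b → {2, 3}; color c → {5}. No two adjacent vertices share a color.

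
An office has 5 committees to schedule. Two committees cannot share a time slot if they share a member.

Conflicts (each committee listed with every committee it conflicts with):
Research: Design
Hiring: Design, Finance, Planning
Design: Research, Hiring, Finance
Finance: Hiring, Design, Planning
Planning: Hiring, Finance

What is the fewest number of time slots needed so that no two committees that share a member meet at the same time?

3

Hiring, Design, Finance are mutually in conflict, so at least 3 time slots are needed.
Using 3 time slots: Research=1, Hiring=3, Design=2, Finance=1, Planning=2. Each listed conflict is separated.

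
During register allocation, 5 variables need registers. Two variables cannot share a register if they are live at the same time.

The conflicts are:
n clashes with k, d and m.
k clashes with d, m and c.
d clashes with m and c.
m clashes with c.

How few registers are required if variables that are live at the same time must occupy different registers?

4

k, d, m, c pairwise conflict, so at least 4 registers are needed.
A valid assignment using 4 registers: n=4, k=1, d=2, m=3, c=4. Every pair that conflicts lands in different registers.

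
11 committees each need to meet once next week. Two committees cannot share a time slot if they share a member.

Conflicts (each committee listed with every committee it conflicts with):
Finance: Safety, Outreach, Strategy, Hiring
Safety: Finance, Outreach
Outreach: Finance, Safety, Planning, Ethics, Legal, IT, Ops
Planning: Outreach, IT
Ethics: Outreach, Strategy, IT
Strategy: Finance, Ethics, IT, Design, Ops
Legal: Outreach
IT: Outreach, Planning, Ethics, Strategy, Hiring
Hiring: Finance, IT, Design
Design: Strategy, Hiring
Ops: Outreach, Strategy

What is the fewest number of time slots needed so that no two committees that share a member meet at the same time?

Finance, Safety, Outreach all conflict with each other, so at least 3 time slots are needed.
Using 3 time slots: Finance=2, Safety=3, Outreach=1, Planning=3, Ethics=3, Strategy=1, Legal=2, IT=2, Hiring=1, Design=2, Ops=2. No two conflicting committees share a time slot.

3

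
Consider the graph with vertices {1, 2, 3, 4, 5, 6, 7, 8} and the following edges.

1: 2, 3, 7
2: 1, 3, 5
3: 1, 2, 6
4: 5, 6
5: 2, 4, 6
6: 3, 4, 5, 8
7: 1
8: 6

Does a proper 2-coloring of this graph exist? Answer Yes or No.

1, 2, 3 are pairwise adjacent, so at least 3 colors are needed.
So 2 colors are not enough.

No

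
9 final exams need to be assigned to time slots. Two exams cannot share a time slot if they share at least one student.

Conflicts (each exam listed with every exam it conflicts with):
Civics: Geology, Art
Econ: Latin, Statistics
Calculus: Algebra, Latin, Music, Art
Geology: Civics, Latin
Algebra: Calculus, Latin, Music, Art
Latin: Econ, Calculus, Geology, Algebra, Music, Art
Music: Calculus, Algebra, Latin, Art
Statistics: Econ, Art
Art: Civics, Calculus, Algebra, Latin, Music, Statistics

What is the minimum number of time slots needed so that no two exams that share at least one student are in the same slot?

5

Calculus, Algebra, Latin, Music, Art all conflict with each other, so at least 5 time slots are needed.
Using 5 time slots: Civics=2, Econ=1, Calculus=5, Geology=1, Algebra=4, Latin=2, Music=3, Statistics=2, Art=1. No two conflicting exams share a time slot.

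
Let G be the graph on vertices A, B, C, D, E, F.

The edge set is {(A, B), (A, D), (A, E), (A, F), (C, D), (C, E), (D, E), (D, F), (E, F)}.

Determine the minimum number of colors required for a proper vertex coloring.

A, D, E, F are mutually adjacent (a clique of size 4), so at least 4 colors are needed.
A valid assignment using 4 colors: A=1, B=2, C=1, D=2, E=3, F=4. No two adjacent vertices share a color.

4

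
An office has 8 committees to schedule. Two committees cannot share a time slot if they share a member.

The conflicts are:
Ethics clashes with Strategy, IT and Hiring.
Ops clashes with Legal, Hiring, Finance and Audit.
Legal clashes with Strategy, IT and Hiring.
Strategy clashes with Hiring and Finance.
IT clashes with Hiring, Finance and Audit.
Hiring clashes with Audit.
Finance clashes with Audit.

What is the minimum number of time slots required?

3

Legal, Strategy, Hiring pairwise conflict, so at least 3 time slots are needed.
A valid assignment using 3 time slots: Ethics=3, Ops=2, Legal=3, Strategy=2, IT=2, Hiring=1, Finance=1, Audit=3. No two conflicting committees share a time slot.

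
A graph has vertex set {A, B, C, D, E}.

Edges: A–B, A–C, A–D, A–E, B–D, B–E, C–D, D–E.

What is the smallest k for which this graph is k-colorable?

4

A, B, D, E are pairwise adjacent (a clique of size 4), so at least 4 colors are needed.
4 colors suffice: A=blue, B=green, C=green, D=red, E=yellow. No two adjacent vertices share a color.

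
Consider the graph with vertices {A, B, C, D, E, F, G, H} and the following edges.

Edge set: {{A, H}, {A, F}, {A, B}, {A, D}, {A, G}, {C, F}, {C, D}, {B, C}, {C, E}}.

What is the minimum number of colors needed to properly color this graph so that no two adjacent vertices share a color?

2

A and D are adjacent, so at least 2 colors are needed.
One proper 2-coloring: A=1, B=2, C=1, D=2, E=2, F=2, G=2, H=2. Each edge has distinct colors on its endpoints.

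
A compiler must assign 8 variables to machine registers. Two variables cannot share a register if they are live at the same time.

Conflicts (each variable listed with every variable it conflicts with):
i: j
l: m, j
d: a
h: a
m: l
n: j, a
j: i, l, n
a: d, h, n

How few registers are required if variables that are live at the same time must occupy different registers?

n and j conflict, so at least 2 registers are needed.
2 registers suffice: register 1 → {m, j, a}; register 2 → {i, l, d, h, n}. Every pair that conflicts lands in different registers.

2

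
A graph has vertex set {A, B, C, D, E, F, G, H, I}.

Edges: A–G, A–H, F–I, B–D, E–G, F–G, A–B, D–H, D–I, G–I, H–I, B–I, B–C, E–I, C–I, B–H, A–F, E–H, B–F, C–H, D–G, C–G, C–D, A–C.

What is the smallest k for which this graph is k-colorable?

5

B, C, D, H, I are mutually adjacent (a clique of size 5), so at least 5 colors are needed.
5 colors suffice: color 1 → {A, I}; color 2 → {C, E, F}; color 3 → {B, G}; color 4 → {H}; color 5 → {D}. No two adjacent vertices share a color.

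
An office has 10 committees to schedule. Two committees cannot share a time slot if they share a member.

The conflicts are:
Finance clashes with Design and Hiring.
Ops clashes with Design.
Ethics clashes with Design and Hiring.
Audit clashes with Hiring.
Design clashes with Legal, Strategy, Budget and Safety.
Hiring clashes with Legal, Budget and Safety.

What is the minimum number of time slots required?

Design and Strategy conflict, so at least 2 time slots are needed.
2 time slots suffice: time slot 1 → {Design, Hiring}; time slot 2 → {Finance, Ops, Ethics, Audit, Legal, Strategy, Budget, Safety}. Each listed conflict is separated.

2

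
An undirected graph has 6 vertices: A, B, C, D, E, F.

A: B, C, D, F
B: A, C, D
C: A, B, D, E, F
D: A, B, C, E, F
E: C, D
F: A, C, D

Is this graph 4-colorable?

Yes

The chromatic number is 4. A, C, D, F form a clique, so at least 4 colors are needed.
One proper 4-coloring: A=3, B=4, C=1, D=2, E=3, F=4.
That is already a proper 4-coloring.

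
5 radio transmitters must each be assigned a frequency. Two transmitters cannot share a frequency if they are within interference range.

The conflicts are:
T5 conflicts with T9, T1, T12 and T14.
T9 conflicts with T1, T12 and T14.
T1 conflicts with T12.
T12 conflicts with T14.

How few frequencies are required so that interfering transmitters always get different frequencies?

T5, T9, T12, T14 all conflict with each other, so at least 4 frequencies are needed.
A valid assignment using 4 frequencies: T5=3, T9=2, T1=4, T12=1, T14=4. Every pair that conflicts lands in different frequencies.

4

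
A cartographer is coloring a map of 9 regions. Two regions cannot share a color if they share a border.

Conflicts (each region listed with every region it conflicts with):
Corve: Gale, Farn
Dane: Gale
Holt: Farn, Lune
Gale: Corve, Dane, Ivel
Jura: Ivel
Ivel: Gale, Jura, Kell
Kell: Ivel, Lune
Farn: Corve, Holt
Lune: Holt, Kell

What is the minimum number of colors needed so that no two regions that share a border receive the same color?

3

The cycle Farn-Corve-Gale-Ivel-Kell-Lune-Holt-Farn has odd length 7, so it cannot be 2-colored; at least 3 colors are needed.
3 colors suffice: Corve=1, Dane=1, Holt=2, Gale=2, Jura=2, Ivel=1, Kell=2, Farn=3, Lune=1. Every pair that conflicts lands in different colors.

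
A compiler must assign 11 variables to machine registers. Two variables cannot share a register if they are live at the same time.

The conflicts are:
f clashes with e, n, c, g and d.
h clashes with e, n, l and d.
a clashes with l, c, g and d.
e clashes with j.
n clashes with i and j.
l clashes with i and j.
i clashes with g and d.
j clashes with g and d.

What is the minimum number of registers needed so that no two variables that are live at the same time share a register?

n and j conflict, so at least 2 registers are needed.
Using 2 registers: f=1, h=1, a=1, e=2, n=2, l=2, c=2, i=1, j=1, g=2, d=2. No two conflicting variables share a register.

2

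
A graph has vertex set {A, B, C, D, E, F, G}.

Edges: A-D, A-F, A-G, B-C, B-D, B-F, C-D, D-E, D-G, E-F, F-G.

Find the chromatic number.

3

B, C, D are mutually adjacent, so at least 3 colors are needed.
3 colors suffice: color red → {D, F}; color blue → {B, E, G}; color green → {A, C}. Each edge has distinct colors on its endpoints.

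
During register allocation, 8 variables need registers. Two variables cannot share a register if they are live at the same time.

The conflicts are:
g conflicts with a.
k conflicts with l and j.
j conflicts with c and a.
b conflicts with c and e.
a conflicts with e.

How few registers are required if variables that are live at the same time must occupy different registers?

The cycle b-e-a-j-c-b has odd length 5, so it cannot be 2-colored; at least 3 registers are needed.
3 registers suffice: g=2, k=1, l=2, j=2, b=3, c=1, a=1, e=2. No two conflicting variables share a register.

3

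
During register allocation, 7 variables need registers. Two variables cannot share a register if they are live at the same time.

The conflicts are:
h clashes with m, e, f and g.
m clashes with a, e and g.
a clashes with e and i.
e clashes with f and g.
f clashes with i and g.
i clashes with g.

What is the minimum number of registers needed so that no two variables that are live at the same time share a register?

4

h, m, e, g pairwise conflict, so at least 4 registers are needed.
4 registers suffice: register 1 → {a, g}; register 2 → {e, i}; register 3 → {m, f}; register 4 → {h}. No two conflicting variables share a register.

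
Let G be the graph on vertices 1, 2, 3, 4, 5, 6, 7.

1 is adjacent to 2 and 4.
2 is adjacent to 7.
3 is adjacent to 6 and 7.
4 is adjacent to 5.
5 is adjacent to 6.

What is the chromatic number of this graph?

The cycle 2-7-3-6-5-4-1-2 has odd length 7, so it cannot be 2-colored; at least 3 colors are needed.
One proper 3-coloring: 1=b, 2=a, 3=b, 4=a, 5=b, 6=a, 7=c. No two adjacent vertices share a color.

3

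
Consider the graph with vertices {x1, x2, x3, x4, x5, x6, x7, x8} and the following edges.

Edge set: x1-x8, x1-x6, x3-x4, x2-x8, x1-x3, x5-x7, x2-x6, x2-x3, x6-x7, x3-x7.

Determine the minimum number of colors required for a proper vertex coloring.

x2 and x8 are adjacent, so at least 2 colors are needed.
2 colors suffice: color 1 → {x3, x5, x6, x8}; color 2 → {x1, x2, x4, x7}. No two adjacent vertices share a color.

2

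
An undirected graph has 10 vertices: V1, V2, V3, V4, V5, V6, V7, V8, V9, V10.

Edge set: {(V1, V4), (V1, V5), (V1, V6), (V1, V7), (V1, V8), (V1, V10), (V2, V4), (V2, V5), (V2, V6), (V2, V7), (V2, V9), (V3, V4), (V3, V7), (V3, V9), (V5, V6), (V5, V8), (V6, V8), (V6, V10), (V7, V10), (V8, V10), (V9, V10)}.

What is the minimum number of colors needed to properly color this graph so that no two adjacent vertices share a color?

V1, V6, V8, V10 form a clique, so at least 4 colors are needed.
4 colors suffice: V1=1, V2=1, V3=1, V4=2, V5=2, V6=3, V7=3, V8=4, V9=3, V10=2. Each edge has distinct colors on its endpoints.

4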